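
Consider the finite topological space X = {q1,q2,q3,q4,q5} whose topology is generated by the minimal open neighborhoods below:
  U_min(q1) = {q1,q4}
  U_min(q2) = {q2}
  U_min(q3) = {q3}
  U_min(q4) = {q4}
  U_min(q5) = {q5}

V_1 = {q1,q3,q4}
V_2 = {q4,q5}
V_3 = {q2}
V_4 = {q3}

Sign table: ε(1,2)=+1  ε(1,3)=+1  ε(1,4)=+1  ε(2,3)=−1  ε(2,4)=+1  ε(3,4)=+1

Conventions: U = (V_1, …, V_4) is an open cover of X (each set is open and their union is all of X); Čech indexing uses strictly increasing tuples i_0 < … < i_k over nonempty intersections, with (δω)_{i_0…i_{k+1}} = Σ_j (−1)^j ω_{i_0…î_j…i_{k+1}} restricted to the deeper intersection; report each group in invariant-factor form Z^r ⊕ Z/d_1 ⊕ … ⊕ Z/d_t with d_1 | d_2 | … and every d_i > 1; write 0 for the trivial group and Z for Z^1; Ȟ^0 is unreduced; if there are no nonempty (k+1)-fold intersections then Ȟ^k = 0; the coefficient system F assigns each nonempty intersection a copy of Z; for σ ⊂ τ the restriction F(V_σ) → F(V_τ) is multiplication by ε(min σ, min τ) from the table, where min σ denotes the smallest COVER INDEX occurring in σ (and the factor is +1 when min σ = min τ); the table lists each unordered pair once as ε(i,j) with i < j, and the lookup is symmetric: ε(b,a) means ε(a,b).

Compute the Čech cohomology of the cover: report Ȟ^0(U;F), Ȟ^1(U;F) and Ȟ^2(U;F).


Ȟ^0(U;F) ≅ Z^2, Ȟ^1(U;F) ≅ 0 and Ȟ^2(U;F) ≅ 0

cover nerve:
  V12={q4} V14={q3}
C dims 4,2; δ0: rk 2, SNF 1^2
Ȟ^0: (4−2)−0=2 ⇒ Z^2
Ȟ^1: (2−0)−2=0 ⇒ 0
Ȟ^2: (0−0)−0=0 ⇒ 0


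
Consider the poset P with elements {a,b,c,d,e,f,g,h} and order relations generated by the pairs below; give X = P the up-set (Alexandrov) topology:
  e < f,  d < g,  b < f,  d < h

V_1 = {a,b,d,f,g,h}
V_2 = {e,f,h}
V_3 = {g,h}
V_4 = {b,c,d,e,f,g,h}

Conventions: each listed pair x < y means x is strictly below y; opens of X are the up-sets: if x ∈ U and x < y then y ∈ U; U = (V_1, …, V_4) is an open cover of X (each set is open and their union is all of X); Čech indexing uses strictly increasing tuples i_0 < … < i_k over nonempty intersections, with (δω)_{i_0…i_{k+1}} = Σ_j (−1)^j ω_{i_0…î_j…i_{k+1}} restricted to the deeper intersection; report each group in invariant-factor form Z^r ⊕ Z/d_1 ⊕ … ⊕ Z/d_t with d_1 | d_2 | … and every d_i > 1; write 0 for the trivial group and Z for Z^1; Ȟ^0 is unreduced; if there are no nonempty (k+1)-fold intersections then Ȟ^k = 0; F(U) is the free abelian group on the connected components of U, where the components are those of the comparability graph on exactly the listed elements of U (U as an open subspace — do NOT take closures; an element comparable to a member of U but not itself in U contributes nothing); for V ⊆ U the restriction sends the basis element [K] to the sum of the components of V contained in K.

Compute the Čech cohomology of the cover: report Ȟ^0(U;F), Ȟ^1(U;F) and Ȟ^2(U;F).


intersection data:
  V12={f,h} V13={g,h} V14={b,d,f,g,h} V23={h} V24={e,f,h} V34={g,h}
  V123={h} V124={f,h} V134={g,h} V234={h}
  V1234={h}
components per intersection:
  V1: {a} {b,f} {d,g,h}
  V2: {e,f} {h}
  V3: {g} {h}
  V4: {b,e,f} {c} {d,g,h}
  V12: {f} {h}
  V13: {g} {h}
  V14: {b,f} {d,g,h}
  V23: {h}
  V24: {e,f} {h}
  V34: {g} {h}
  V123: {h}
  V124: {f} {h}
  V134: {g} {h}
  V234: {h}
  V1234: {h}
C dims 10,11,6,1; δ0: rk 6, SNF 1^6; δ1: rk 5, SNF 1^5; δ2: rk 1, SNF 1^1
Ȟ^0 = (10 − 6) − 0 = 4, so Ȟ^0 ≅ Z^4
Ȟ^1 = (11 − 5) − 6 = 0, so Ȟ^1 ≅ 0
Ȟ^2 = (6 − 1) − 5 = 0, so Ȟ^2 ≅ 0

Ȟ^0 ≅ Z^4, Ȟ^1 ≅ 0, Ȟ^2 ≅ 0


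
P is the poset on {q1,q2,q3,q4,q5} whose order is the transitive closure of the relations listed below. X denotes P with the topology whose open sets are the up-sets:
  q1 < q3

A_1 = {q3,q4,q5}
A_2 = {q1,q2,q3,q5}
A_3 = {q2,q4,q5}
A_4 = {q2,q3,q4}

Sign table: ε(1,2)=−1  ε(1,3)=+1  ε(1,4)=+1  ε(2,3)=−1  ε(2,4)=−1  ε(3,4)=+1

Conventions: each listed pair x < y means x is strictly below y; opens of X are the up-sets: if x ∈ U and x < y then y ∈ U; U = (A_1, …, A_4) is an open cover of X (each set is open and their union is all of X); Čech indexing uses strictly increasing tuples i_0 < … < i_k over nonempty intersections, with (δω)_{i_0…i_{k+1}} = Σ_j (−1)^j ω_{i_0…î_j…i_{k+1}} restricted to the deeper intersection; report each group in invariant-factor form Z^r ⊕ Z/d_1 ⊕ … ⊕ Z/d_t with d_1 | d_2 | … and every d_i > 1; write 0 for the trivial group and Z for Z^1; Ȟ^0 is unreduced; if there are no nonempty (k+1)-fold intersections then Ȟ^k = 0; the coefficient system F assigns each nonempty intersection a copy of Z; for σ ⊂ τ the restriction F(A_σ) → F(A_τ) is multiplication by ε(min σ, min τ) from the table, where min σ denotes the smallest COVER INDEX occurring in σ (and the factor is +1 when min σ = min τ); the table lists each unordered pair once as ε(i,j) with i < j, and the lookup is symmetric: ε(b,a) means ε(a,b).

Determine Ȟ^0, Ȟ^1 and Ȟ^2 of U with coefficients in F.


cover nerve:
  A12={q3,q5} A13={q4,q5} A14={q3,q4} A23={q2,q5} A24={q2,q3} A34={q2,q4}
  A123={q5} A124={q3} A134={q4} A234={q2}
C dims 4,6,4; δ0: rk 3, SNF 1^3; δ1: rk 3, SNF 1^3
Ȟ^0: (4−3)−0=1 ⇒ Z
Ȟ^1: (6−3)−3=0 ⇒ 0
Ȟ^2: (4−0)−3=1 ⇒ Z

Ȟ^0 = Z; Ȟ^1 = 0; Ȟ^2 = Z


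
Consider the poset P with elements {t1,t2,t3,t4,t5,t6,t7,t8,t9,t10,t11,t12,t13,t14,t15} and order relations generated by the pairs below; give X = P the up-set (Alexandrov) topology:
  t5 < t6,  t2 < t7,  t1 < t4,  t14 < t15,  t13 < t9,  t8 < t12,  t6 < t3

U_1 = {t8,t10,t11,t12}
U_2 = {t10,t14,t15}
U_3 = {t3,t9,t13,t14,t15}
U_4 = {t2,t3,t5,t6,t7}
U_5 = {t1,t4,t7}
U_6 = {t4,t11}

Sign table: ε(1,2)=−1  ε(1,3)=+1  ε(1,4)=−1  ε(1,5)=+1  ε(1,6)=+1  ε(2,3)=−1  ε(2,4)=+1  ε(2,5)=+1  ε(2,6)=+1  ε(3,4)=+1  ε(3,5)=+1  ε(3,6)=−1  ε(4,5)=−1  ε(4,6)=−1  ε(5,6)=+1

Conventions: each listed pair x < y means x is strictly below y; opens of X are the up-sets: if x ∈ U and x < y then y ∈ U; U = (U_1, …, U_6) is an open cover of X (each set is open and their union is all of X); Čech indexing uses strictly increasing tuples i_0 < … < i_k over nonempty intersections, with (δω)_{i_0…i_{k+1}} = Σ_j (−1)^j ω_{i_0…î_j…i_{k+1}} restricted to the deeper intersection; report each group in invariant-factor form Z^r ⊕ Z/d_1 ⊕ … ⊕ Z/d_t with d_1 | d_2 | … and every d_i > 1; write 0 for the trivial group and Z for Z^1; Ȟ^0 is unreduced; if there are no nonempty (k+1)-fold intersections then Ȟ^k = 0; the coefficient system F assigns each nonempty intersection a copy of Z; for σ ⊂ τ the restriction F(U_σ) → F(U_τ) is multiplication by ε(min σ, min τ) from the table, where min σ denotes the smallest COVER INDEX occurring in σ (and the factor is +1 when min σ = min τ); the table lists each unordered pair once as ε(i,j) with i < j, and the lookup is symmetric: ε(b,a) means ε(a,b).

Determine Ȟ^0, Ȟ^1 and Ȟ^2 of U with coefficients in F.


nonempty overlaps:
  U12={t10} U16={t11} U23={t14,t15} U34={t3} U45={t7} U56={t4}
C dims 6,6; δ0: rk 6, SNF 1^5·2
degree 0: 6−6−0 = 0 → Ȟ^0 ≅ 0
degree 1: 6−0−6 = 0 plus torsion [2] → Ȟ^1 ≅ Z/2
degree 2: 0−0−0 = 0 → Ȟ^2 ≅ 0

Ȟ^0(U;F) ≅ 0; Ȟ^1(U;F) ≅ Z/2; Ȟ^2(U;F) ≅ 0


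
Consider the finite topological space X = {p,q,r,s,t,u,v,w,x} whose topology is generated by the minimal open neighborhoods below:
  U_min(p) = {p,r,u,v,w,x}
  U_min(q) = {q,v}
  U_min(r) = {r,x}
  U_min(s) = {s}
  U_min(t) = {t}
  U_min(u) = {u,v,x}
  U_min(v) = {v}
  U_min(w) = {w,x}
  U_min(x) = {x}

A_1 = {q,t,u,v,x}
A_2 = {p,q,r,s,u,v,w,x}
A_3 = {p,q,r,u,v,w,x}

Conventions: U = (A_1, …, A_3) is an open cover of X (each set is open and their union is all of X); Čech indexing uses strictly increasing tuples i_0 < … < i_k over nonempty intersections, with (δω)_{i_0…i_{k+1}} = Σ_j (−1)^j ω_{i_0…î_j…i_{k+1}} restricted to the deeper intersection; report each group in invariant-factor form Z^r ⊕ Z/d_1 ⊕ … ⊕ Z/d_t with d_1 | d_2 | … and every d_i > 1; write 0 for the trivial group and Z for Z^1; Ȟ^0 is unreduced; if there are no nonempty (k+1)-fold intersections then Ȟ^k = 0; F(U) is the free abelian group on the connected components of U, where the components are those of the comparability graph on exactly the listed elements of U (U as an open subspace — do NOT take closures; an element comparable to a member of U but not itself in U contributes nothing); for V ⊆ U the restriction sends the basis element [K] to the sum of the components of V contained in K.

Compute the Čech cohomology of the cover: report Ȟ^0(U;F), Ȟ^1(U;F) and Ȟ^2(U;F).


intersection data:
  A12={q,u,v,x} A13={q,u,v,x} A23={p,q,r,u,v,w,x}
  A123={q,u,v,x}
components per intersection:
  A1: {q,u,v,x} {t}
  A2: {p,q,r,u,v,w,x} {s}
  A3: {p,q,r,u,v,w,x}
  A12: {q,u,v,x}
  A13: {q,u,v,x}
  A23: {p,q,r,u,v,w,x}
  A123: {q,u,v,x}
C dims 5,3,1; δ0: rk 2, SNF 1^2; δ1: rk 1, SNF 1^1
Ȟ^0 = (5 − 2) − 0 = 3, so Ȟ^0 ≅ Z^3
Ȟ^1 = (3 − 1) − 2 = 0, so Ȟ^1 ≅ 0
Ȟ^2 = (1 − 0) − 1 = 0, so Ȟ^2 ≅ 0

Ȟ^0(U;F) ≅ Z^3, Ȟ^1(U;F) ≅ 0 and Ȟ^2(U;F) ≅ 0


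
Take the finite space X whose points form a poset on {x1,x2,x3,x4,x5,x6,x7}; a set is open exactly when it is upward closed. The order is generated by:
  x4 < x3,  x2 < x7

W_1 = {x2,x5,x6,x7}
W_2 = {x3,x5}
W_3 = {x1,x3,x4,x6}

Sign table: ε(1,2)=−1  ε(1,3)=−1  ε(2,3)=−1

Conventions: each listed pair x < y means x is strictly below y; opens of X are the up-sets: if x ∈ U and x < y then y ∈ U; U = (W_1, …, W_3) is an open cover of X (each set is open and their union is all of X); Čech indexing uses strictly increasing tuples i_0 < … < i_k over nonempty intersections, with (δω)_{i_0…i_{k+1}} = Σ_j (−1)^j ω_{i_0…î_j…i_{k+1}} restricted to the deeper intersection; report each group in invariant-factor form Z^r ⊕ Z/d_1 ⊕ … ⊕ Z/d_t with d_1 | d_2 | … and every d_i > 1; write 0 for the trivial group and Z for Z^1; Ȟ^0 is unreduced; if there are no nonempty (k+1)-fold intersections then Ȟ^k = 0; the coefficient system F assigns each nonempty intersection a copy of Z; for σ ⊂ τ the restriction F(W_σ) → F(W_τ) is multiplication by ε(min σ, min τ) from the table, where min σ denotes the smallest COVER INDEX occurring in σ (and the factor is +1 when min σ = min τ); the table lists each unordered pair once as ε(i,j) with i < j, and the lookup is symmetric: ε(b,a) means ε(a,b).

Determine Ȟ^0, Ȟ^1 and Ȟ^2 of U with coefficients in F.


Ȟ^0 = 0, Ȟ^1 = Z/2, Ȟ^2 = 0

nonempty intersections:
  W12={x5} W13={x6} W23={x3}
C dims 3,3; δ0: rk 3, SNF 1^2·2
Ȟ^0: (3−3)−0=0 ⇒ 0
Ȟ^1: (3−0)−3=0 plus torsion [2] ⇒ Z/2
Ȟ^2: (0−0)−0=0 ⇒ 0


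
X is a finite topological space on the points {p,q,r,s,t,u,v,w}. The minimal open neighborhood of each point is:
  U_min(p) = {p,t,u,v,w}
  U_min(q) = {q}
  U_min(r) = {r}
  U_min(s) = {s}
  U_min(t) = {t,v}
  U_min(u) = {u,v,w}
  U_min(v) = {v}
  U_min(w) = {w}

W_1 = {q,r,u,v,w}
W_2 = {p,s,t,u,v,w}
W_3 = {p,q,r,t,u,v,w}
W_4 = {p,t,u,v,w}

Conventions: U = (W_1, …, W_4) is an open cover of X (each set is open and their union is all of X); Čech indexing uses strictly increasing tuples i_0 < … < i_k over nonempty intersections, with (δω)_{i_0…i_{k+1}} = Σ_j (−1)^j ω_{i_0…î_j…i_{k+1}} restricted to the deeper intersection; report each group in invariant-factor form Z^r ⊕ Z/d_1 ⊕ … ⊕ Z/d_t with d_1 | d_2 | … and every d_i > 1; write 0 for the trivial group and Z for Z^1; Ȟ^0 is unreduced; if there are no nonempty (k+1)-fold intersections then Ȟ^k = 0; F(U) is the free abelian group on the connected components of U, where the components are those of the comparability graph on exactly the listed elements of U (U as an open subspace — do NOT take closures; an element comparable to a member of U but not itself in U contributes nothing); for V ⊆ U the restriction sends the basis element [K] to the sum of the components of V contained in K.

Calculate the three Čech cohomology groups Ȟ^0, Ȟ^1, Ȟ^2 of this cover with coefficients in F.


Ȟ^0 ≅ Z^4, Ȟ^1 ≅ 0 and Ȟ^2 ≅ 0

intersection data:
  W12={u,v,w} W13={q,r,u,v,w} W14={u,v,w} W23={p,t,u,v,w} W24={p,t,u,v,w} W34={p,t,u,v,w}
  W123={u,v,w} W124={u,v,w} W134={u,v,w} W234={p,t,u,v,w}
  W1234={u,v,w}
components per intersection:
  W1: {q} {r} {u,v,w}
  W2: {p,t,u,v,w} {s}
  W3: {p,t,u,v,w} {q} {r}
  W4: {p,t,u,v,w}
  W12: {u,v,w}
  W13: {q} {r} {u,v,w}
  W14: {u,v,w}
  W23: {p,t,u,v,w}
  W24: {p,t,u,v,w}
  W34: {p,t,u,v,w}
  W123: {u,v,w}
  W124: {u,v,w}
  W134: {u,v,w}
  W234: {p,t,u,v,w}
  W1234: {u,v,w}
C dims 9,8,4,1; δ0: rk 5, SNF 1^5; δ1: rk 3, SNF 1^3; δ2: rk 1, SNF 1^1
Ȟ^0 = (9 − 5) − 0 = 4, so Ȟ^0 ≅ Z^4
Ȟ^1 = (8 − 3) − 5 = 0, so Ȟ^1 ≅ 0
Ȟ^2 = (4 − 1) − 3 = 0, so Ȟ^2 ≅ 0


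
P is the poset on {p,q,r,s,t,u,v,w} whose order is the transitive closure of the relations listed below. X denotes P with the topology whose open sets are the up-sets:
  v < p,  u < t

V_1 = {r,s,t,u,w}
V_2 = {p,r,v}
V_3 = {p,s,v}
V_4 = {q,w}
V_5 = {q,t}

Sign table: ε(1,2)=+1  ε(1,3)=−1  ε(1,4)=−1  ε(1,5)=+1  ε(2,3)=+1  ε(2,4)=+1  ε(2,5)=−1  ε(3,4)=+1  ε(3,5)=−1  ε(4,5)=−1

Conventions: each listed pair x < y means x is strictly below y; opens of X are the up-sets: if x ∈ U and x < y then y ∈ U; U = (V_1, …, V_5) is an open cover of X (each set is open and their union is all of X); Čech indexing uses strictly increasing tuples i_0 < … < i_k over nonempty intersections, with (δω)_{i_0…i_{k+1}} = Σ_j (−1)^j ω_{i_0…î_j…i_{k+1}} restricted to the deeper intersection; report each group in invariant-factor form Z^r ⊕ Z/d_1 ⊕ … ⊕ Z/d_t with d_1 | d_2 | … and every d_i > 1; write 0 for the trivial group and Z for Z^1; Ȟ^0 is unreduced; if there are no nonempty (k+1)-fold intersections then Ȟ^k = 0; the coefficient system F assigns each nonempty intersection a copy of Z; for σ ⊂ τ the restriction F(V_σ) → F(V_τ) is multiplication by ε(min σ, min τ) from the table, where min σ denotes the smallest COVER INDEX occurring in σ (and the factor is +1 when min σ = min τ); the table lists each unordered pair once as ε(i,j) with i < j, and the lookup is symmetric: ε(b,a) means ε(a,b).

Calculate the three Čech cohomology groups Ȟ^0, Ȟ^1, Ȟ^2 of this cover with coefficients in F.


Ȟ^0(U;F) ≅ 0; Ȟ^1(U;F) ≅ Z ⊕ Z/2; Ȟ^2(U;F) ≅ 0

nonempty intersections:
  V12={r} V13={s} V14={w} V15={t} V23={p,v} V45={q}
C dims 5,6; δ0: rk 5, SNF 1^4·2
Ȟ^0: (5−5)−0=0 ⇒ 0
Ȟ^1: (6−0)−5=1 plus torsion [2] ⇒ Z ⊕ Z/2
Ȟ^2: (0−0)−0=0 ⇒ 0


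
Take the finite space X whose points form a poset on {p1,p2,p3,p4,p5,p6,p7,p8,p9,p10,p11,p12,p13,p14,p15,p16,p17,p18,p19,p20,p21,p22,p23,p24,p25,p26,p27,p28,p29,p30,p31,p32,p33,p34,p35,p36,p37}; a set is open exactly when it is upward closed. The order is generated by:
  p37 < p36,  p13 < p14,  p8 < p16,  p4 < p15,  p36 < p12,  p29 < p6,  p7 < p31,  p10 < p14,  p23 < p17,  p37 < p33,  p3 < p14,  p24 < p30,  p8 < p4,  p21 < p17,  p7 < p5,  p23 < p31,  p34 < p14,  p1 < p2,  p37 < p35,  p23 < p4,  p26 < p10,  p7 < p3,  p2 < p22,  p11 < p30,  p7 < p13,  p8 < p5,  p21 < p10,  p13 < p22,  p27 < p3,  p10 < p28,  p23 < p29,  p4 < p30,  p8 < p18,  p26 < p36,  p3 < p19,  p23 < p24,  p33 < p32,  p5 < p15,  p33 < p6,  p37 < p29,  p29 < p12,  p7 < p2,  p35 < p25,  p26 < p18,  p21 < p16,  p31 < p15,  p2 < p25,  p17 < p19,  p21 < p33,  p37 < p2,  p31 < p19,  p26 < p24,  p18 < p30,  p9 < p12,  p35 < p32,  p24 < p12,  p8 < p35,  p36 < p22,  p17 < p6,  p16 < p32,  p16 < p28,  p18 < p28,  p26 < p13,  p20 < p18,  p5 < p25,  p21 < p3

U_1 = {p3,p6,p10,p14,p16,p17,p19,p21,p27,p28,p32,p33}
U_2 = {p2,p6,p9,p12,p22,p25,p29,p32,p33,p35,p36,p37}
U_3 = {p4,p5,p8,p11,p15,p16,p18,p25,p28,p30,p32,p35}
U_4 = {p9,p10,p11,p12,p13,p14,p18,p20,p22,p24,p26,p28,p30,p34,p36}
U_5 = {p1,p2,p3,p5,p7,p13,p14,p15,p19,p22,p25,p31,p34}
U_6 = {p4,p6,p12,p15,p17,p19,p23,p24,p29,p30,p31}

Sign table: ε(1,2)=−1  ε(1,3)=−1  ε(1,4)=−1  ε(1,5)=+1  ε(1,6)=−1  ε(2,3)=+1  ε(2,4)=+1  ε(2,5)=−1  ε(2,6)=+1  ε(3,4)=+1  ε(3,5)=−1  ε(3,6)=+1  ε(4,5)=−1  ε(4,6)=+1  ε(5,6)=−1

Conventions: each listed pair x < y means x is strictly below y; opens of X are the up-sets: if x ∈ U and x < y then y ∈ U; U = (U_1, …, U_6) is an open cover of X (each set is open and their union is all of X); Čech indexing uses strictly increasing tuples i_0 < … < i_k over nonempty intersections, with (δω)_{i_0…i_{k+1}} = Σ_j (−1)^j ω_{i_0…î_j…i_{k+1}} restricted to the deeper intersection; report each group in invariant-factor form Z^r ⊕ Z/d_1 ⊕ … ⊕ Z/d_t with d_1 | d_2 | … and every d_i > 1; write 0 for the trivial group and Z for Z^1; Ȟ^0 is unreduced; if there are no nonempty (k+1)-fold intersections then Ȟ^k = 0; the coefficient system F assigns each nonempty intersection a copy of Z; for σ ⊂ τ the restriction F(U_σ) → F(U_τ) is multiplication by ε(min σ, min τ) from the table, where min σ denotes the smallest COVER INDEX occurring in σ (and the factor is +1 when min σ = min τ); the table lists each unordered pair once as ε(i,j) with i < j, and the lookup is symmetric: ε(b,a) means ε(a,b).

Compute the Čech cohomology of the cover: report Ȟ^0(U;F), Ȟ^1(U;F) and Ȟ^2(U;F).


intersection data:
  U12={p6,p32,p33} U13={p16,p28,p32} U14={p10,p14,p28} U15={p3,p14,p19} U16={p6,p17,p19} U23={p25,p32,p35} U24={p9,p12,p22,p36} U25={p2,p22,p25} U26={p6,p12,p29} U34={p11,p18,p28,p30} U35={p5,p15,p25} U36={p4,p15,p30} U45={p13,p14,p22,p34} U46={p12,p24,p30} U56={p15,p19,p31}
  U123={p32} U126={p6} U134={p28} U145={p14} U156={p19} U235={p25} U245={p22} U246={p12} U346={p30} U356={p15}
C dims 6,15,10; δ0: rk 5, SNF 1^5; δ1: rk 10, SNF 1^9·2
Ȟ^0 = (6 − 5) − 0 = 1, so Ȟ^0 ≅ Z
Ȟ^1 = (15 − 10) − 5 = 0, so Ȟ^1 ≅ 0
Ȟ^2 = (10 − 0) − 10 = 0 plus torsion [2], so Ȟ^2 ≅ Z/2

Ȟ^0 = Z, Ȟ^1 = 0 and Ȟ^2 = Z/2


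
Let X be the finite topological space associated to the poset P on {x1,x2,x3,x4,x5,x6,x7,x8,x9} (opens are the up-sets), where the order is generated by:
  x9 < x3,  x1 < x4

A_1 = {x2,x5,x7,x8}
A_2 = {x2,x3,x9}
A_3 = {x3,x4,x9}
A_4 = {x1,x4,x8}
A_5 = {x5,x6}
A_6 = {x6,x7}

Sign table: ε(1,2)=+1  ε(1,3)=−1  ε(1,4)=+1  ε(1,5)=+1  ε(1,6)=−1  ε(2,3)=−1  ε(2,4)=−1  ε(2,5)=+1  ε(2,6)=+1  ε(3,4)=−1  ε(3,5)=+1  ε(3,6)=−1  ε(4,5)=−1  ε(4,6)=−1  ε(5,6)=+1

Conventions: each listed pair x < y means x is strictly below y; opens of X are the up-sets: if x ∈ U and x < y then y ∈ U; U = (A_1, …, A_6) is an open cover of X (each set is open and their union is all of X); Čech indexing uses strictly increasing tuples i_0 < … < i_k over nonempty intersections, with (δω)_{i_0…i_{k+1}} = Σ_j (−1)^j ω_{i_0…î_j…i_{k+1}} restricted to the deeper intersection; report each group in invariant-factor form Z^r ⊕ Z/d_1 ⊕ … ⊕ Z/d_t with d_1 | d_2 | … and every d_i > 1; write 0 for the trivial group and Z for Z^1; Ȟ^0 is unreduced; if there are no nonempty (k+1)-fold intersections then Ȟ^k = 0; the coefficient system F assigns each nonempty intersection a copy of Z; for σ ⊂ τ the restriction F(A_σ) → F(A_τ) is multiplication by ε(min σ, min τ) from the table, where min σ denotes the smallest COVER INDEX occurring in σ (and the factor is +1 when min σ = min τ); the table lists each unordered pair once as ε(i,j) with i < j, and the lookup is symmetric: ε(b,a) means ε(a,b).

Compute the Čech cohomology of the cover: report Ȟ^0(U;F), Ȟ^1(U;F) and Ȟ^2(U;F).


Ȟ^0 ≅ 0,  Ȟ^1 ≅ Z ⊕ Z/2,  Ȟ^2 ≅ 0

nerve of the cover:
  A12={x2} A14={x8} A15={x5} A16={x7} A23={x3,x9} A34={x4} A56={x6}
C dims 6,7; δ0: rk 6, SNF 1^5·2
Ȟ^0 = (6 − 6) − 0 = 0, so Ȟ^0 ≅ 0
Ȟ^1 = (7 − 0) − 6 = 1 plus torsion [2], so Ȟ^1 ≅ Z ⊕ Z/2
Ȟ^2 = (0 − 0) − 0 = 0, so Ȟ^2 ≅ 0


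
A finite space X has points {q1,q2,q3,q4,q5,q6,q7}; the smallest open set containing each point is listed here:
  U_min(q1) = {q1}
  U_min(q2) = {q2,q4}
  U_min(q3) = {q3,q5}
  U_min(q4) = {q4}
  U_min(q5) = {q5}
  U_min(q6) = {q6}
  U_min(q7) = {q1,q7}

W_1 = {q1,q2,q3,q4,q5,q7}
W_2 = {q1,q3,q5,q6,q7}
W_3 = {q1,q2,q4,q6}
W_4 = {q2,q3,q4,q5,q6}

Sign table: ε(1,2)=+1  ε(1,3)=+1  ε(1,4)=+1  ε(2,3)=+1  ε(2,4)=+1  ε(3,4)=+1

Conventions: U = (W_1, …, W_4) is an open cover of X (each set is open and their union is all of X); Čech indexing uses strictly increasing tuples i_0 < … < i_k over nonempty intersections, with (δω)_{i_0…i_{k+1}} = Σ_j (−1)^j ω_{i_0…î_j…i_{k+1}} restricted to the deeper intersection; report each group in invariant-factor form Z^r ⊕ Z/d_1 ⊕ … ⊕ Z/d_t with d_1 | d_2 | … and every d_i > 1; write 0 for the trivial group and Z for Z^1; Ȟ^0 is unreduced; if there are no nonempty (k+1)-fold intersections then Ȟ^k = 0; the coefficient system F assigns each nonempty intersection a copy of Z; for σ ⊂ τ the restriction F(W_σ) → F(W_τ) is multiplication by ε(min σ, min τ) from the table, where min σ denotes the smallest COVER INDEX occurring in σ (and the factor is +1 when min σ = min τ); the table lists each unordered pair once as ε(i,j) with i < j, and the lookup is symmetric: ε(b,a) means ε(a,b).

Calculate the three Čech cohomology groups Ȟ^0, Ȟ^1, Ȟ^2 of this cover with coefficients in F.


intersection data:
  W12={q1,q3,q5,q7} W13={q1,q2,q4} W14={q2,q3,q4,q5} W23={q1,q6} W24={q3,q5,q6} W34={q2,q4,q6}
  W123={q1} W124={q3,q5} W134={q2,q4} W234={q6}
C dims 4,6,4; δ0: rk 3, SNF 1^3; δ1: rk 3, SNF 1^3
Ȟ^0 = (4 − 3) − 0 = 1, so Ȟ^0 ≅ Z
Ȟ^1 = (6 − 3) − 3 = 0, so Ȟ^1 ≅ 0
Ȟ^2 = (4 − 0) − 3 = 1, so Ȟ^2 ≅ Z

Ȟ^0 = Z; Ȟ^1 = 0; Ȟ^2 = Z


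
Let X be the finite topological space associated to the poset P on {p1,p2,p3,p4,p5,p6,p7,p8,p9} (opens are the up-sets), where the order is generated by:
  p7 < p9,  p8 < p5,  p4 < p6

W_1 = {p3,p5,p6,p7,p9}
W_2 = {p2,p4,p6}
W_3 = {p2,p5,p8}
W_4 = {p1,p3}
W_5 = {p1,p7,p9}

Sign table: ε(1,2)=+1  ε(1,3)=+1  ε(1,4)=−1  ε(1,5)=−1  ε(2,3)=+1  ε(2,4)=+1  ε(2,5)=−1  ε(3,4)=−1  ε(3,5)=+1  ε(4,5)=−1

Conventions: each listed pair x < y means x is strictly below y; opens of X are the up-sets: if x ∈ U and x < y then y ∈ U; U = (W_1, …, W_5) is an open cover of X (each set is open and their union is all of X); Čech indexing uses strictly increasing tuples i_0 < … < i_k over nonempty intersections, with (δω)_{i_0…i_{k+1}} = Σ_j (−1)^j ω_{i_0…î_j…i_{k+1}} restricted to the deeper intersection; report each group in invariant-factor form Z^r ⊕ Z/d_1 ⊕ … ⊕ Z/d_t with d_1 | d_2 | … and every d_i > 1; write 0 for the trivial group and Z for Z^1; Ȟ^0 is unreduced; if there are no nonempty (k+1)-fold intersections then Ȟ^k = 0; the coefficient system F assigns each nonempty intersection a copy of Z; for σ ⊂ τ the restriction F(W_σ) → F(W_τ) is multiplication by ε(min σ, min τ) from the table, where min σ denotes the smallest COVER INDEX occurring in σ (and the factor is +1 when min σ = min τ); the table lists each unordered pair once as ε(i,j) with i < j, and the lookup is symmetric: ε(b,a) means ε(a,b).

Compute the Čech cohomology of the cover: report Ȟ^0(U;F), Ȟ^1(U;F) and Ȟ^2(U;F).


Ȟ^0(U;F) ≅ 0,  Ȟ^1(U;F) ≅ Z ⊕ Z/2,  Ȟ^2(U;F) ≅ 0

cover nerve:
  W12={p6} W13={p5} W14={p3} W15={p7,p9} W23={p2} W45={p1}
C dims 5,6; δ0: rk 5, SNF 1^4·2
Ȟ^0: (5−5)−0=0 ⇒ 0
Ȟ^1: (6−0)−5=1 plus torsion [2] ⇒ Z ⊕ Z/2
Ȟ^2: (0−0)−0=0 ⇒ 0


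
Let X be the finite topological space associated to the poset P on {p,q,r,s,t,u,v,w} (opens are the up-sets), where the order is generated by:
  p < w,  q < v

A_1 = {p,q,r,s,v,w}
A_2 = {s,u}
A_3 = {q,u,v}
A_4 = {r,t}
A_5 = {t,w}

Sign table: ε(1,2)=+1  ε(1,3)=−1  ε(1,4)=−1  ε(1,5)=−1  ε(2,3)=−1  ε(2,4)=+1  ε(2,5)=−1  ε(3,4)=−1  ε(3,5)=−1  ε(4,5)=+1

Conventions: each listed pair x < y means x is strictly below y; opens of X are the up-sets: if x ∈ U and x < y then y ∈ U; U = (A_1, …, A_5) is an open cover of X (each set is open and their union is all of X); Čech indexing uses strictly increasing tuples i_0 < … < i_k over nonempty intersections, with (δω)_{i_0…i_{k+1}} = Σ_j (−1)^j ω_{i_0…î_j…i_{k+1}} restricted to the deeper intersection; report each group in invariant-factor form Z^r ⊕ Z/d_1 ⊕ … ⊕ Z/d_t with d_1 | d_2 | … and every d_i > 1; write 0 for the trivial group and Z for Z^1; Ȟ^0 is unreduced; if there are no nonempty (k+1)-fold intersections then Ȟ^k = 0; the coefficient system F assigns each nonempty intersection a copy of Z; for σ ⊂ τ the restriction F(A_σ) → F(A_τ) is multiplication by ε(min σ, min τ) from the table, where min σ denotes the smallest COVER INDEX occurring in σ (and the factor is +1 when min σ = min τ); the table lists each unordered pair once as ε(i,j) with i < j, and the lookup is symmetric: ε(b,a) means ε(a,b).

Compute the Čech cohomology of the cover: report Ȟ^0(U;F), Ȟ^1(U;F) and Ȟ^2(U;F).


nonempty intersections:
  A12={s} A13={q,v} A14={r} A15={w} A23={u} A45={t}
C dims 5,6; δ0: rk 4, SNF 1^4
Ȟ^0: (5−4)−0=1 ⇒ Z
Ȟ^1: (6−0)−4=2 ⇒ Z^2
Ȟ^2: (0−0)−0=0 ⇒ 0

Ȟ^0 ≅ Z, Ȟ^1 ≅ Z^2 and Ȟ^2 ≅ 0


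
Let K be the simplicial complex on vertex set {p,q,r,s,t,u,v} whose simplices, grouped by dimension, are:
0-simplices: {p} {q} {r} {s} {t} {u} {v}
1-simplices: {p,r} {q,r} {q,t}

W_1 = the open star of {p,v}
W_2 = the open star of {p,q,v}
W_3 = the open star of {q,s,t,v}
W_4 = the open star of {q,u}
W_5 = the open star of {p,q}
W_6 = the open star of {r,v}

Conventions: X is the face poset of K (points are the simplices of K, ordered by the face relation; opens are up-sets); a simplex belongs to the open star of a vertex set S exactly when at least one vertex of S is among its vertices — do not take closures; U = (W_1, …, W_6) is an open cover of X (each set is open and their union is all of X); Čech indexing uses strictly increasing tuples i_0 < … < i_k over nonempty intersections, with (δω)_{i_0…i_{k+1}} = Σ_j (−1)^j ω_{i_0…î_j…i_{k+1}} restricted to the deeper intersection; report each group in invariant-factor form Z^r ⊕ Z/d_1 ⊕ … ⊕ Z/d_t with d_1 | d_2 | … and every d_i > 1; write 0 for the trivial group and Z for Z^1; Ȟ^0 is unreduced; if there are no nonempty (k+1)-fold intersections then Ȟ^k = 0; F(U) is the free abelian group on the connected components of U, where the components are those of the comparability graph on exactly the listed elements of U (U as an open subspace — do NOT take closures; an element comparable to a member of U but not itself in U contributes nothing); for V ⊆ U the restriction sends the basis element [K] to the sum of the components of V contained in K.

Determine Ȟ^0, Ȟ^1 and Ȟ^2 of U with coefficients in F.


cover nerve:
  W1={{p},{v},{p,r}} W2={{p},{q},{v},{p,r},{q,r},{q,t}} W3={{q},{s},{t},{v},{q,r},{q,t}} W4={{q},{u},{q,r},{q,t}} W5={{p},{q},{p,r},{q,r},{q,t}} W6={{r},{v},{p,r},{q,r}}
  W12={{p},{v},{p,r}} W13={{v}} W15={{p},{p,r}} W16={{v},{p,r}} W23={{q},{v},{q,r},{q,t}} W24={{q},{q,r},{q,t}} W25={{p},{q},{p,r},{q,r},{q,t}} W26={{v},{p,r},{q,r}} W34={{q},{q,r},{q,t}} W35={{q},{q,r},{q,t}} W36={{v},{q,r}} W45={{q},{q,r},{q,t}} W46={{q,r}} W56={{p,r},{q,r}}
  W123={{v}} W125={{p},{p,r}} W126={{v},{p,r}} W136={{v}} W156={{p,r}} W234={{q},{q,r},{q,t}} W235={{q},{q,r},{q,t}} W236={{v},{q,r}} W245={{q},{q,r},{q,t}} W246={{q,r}} W256={{p,r},{q,r}} W345={{q},{q,r},{q,t}} W346={{q,r}} W356={{q,r}} W456={{q,r}}
  W1236={{v}} W1256={{p,r}} W2345={{q},{q,r},{q,t}} W2346={{q,r}} W2356={{q,r}} W2456={{q,r}} W3456={{q,r}}
  W23456={{q,r}}
components per intersection:
  W1: {{p},{p,r}} {{v}}
  W2: {{p},{p,r}} {{q},{q,r},{q,t}} {{v}}
  W3: {{q},{t},{q,r},{q,t}} {{s}} {{v}}
  W4: {{q},{q,r},{q,t}} {{u}}
  W5: {{p},{p,r}} {{q},{q,r},{q,t}}
  W6: {{r},{p,r},{q,r}} {{v}}
  W12: {{p},{p,r}} {{v}}
  W13: {{v}}
  W15: {{p},{p,r}}
  W16: {{v}} {{p,r}}
  W23: {{q},{q,r},{q,t}} {{v}}
  W24: {{q},{q,r},{q,t}}
  W25: {{p},{p,r}} {{q},{q,r},{q,t}}
  W26: {{v}} {{p,r}} {{q,r}}
  W34: {{q},{q,r},{q,t}}
  W35: {{q},{q,r},{q,t}}
  W36: {{v}} {{q,r}}
  W45: {{q},{q,r},{q,t}}
  W46: {{q,r}}
  W56: {{p,r}} {{q,r}}
  W123: {{v}}
  W125: {{p},{p,r}}
  W126: {{v}} {{p,r}}
  W136: {{v}}
  W156: {{p,r}}
  W234: {{q},{q,r},{q,t}}
  W235: {{q},{q,r},{q,t}}
  W236: {{v}} {{q,r}}
  W245: {{q},{q,r},{q,t}}
  W246: {{q,r}}
  W256: {{p,r}} {{q,r}}
  W345: {{q},{q,r},{q,t}}
  W346: {{q,r}}
  W356: {{q,r}}
  W456: {{q,r}}
  W1236: {{v}}
  W1256: {{p,r}}
  W2345: {{q},{q,r},{q,t}}
  W2346: {{q,r}}
  W2356: {{q,r}}
  W2456: {{q,r}}
  W3456: {{q,r}}
  W23456: {{q,r}}
C dims 14,22,18,7; δ0: rk 10, SNF 1^10; δ1: rk 12, SNF 1^12; δ2: rk 6, SNF 1^6
Ȟ^0: (14−10)−0=4 ⇒ Z^4
Ȟ^1: (22−12)−10=0 ⇒ 0
Ȟ^2: (18−6)−12=0 ⇒ 0

Ȟ^0 = Z^4, Ȟ^1 = 0, Ȟ^2 = 0


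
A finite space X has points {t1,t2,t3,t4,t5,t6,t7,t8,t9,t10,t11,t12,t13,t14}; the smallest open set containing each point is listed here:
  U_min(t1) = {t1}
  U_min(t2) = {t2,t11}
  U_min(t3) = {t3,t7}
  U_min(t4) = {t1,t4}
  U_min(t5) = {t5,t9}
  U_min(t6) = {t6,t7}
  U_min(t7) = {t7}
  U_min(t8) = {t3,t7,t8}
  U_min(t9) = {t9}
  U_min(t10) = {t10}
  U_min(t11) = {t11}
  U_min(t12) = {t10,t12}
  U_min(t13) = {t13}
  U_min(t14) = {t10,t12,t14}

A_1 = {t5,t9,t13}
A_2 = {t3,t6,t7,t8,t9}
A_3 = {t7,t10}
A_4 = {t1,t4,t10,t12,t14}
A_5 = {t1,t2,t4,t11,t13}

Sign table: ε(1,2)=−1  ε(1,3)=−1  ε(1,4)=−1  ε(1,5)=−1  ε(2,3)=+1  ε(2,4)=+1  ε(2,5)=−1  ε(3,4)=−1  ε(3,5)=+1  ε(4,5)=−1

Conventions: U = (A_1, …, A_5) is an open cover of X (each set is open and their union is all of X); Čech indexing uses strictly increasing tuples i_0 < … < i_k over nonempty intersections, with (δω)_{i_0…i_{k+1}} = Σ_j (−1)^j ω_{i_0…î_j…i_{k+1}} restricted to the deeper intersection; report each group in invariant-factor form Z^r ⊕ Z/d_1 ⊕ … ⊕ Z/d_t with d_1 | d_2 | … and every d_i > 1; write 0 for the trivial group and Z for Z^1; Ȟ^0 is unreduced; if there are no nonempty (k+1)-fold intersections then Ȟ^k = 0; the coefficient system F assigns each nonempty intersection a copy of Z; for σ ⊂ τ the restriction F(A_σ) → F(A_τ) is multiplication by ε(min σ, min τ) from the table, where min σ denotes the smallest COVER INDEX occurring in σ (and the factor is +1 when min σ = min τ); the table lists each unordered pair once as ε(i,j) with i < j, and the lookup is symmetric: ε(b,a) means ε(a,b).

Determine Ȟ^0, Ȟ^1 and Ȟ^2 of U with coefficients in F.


Ȟ^0 ≅ Z; Ȟ^1 ≅ Z; Ȟ^2 ≅ 0

nerve of the cover:
  A12={t9} A15={t13} A23={t7} A34={t10} A45={t1,t4}
C dims 5,5; δ0: rk 4, SNF 1^4
Ȟ^0 = (5 − 4) − 0 = 1, so Ȟ^0 ≅ Z
Ȟ^1 = (5 − 0) − 4 = 1, so Ȟ^1 ≅ Z
Ȟ^2 = (0 − 0) − 0 = 0, so Ȟ^2 ≅ 0


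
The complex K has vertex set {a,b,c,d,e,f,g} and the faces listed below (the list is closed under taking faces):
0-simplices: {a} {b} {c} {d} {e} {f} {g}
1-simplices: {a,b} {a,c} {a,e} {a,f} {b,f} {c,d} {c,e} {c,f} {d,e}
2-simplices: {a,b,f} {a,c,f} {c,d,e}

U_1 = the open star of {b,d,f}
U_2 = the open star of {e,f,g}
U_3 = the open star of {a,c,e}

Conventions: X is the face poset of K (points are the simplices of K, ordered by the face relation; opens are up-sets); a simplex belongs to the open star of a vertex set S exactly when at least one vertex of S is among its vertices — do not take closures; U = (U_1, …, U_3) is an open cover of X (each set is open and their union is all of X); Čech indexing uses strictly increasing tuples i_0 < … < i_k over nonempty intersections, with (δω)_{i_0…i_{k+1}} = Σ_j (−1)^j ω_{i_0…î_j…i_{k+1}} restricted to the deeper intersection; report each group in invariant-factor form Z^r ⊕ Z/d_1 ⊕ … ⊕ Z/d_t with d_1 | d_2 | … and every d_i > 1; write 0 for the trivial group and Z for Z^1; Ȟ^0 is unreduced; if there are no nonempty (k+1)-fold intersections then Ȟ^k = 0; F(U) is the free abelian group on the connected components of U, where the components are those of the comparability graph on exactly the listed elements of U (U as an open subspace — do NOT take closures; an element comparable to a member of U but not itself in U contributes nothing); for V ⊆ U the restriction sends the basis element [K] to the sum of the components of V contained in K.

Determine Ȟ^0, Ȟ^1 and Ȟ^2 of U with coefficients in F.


nerve of the cover:
  U1={{b},{d},{f},{a,b},{a,f},{b,f},{c,d},{c,f},{d,e},{a,b,f},{a,c,f},{c,d,e}} U2={{e},{f},{g},{a,e},{a,f},{b,f},{c,e},{c,f},{d,e},{a,b,f},{a,c,f},{c,d,e}} U3={{a},{c},{e},{a,b},{a,c},{a,e},{a,f},{c,d},{c,e},{c,f},{d,e},{a,b,f},{a,c,f},{c,d,e}}
  U12={{f},{a,f},{b,f},{c,f},{d,e},{a,b,f},{a,c,f},{c,d,e}} U13={{a,b},{a,f},{c,d},{c,f},{d,e},{a,b,f},{a,c,f},{c,d,e}} U23={{e},{a,e},{a,f},{c,e},{c,f},{d,e},{a,b,f},{a,c,f},{c,d,e}}
  U123={{a,f},{c,f},{d,e},{a,b,f},{a,c,f},{c,d,e}}
components per intersection:
  U1: {{b},{f},{a,b},{a,f},{b,f},{c,f},{a,b,f},{a,c,f}} {{d},{c,d},{d,e},{c,d,e}}
  U2: {{e},{a,e},{c,e},{d,e},{c,d,e}} {{f},{a,f},{b,f},{c,f},{a,b,f},{a,c,f}} {{g}}
  U3: {{a},{c},{e},{a,b},{a,c},{a,e},{a,f},{c,d},{c,e},{c,f},{d,e},{a,b,f},{a,c,f},{c,d,e}}
  U12: {{f},{a,f},{b,f},{c,f},{a,b,f},{a,c,f}} {{d,e},{c,d,e}}
  U13: {{a,b},{a,f},{c,f},{a,b,f},{a,c,f}} {{c,d},{d,e},{c,d,e}}
  U23: {{e},{a,e},{c,e},{d,e},{c,d,e}} {{a,f},{c,f},{a,b,f},{a,c,f}}
  U123: {{a,f},{c,f},{a,b,f},{a,c,f}} {{d,e},{c,d,e}}
C dims 6,6,2; δ0: rk 4, SNF 1^4; δ1: rk 2, SNF 1^2
Ȟ^0 = (6 − 4) − 0 = 2, so Ȟ^0 ≅ Z^2
Ȟ^1 = (6 − 2) − 4 = 0, so Ȟ^1 ≅ 0
Ȟ^2 = (2 − 0) − 2 = 0, so Ȟ^2 ≅ 0

Ȟ^0 ≅ Z^2, Ȟ^1 ≅ 0, Ȟ^2 ≅ 0


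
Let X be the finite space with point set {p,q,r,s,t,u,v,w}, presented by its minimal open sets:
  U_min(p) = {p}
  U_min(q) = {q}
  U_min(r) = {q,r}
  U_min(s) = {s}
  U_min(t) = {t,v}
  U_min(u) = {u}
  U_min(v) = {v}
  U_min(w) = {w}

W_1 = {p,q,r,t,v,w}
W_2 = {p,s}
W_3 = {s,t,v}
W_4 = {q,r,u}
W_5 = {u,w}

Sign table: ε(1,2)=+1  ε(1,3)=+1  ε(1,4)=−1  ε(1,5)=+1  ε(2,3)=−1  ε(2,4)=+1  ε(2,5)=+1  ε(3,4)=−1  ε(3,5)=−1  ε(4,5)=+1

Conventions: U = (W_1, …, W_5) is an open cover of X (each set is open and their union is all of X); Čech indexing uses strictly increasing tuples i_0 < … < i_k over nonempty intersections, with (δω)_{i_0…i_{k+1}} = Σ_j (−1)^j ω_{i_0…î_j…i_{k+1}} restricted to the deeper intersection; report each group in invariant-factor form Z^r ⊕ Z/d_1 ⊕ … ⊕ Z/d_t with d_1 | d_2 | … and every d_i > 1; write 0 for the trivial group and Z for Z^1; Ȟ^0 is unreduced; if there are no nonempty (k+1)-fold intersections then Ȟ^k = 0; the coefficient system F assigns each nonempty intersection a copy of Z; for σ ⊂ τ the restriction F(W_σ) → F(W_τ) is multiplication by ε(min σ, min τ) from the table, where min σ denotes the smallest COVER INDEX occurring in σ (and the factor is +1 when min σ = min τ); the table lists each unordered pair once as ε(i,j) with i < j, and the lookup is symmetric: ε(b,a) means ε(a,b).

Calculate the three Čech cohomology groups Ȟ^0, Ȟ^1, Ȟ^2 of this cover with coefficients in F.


cover nerve:
  W12={p} W13={t,v} W14={q,r} W15={w} W23={s} W45={u}
C dims 5,6; δ0: rk 5, SNF 1^4·2
Ȟ^0: (5−5)−0=0 ⇒ 0
Ȟ^1: (6−0)−5=1 plus torsion [2] ⇒ Z ⊕ Z/2
Ȟ^2: (0−0)−0=0 ⇒ 0

Ȟ^0 = 0, Ȟ^1 = Z ⊕ Z/2 and Ȟ^2 = 0


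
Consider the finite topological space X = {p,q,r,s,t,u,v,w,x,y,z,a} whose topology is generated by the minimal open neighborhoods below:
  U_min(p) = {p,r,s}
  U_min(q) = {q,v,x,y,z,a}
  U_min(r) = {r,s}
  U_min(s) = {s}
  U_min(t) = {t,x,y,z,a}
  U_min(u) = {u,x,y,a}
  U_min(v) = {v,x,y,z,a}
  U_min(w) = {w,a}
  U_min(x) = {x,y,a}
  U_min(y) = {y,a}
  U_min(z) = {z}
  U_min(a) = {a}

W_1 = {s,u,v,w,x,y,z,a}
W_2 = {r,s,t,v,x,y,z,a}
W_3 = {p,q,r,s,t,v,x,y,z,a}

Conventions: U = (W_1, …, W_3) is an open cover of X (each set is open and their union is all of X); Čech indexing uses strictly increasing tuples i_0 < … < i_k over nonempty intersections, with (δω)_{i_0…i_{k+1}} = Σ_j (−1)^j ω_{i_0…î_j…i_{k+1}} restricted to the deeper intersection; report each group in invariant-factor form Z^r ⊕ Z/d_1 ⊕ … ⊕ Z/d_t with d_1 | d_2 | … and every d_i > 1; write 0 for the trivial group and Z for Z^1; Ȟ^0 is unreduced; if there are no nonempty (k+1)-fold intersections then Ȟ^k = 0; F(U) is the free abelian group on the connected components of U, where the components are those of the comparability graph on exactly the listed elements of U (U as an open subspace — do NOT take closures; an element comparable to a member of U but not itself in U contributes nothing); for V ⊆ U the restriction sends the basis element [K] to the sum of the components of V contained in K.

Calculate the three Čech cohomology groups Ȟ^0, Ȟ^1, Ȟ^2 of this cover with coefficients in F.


Ȟ^0(U;F) ≅ Z^2, Ȟ^1(U;F) ≅ 0 and Ȟ^2(U;F) ≅ 0

intersection data:
  W12={s,v,x,y,z,a} W13={s,v,x,y,z,a} W23={r,s,t,v,x,y,z,a}
  W123={s,v,x,y,z,a}
components per intersection:
  W1: {s} {u,v,w,x,y,z,a}
  W2: {r,s} {t,v,x,y,z,a}
  W3: {p,r,s} {q,t,v,x,y,z,a}
  W12: {s} {v,x,y,z,a}
  W13: {s} {v,x,y,z,a}
  W23: {r,s} {t,v,x,y,z,a}
  W123: {s} {v,x,y,z,a}
C dims 6,6,2; δ0: rk 4, SNF 1^4; δ1: rk 2, SNF 1^2
Ȟ^0 = (6 − 4) − 0 = 2, so Ȟ^0 ≅ Z^2
Ȟ^1 = (6 − 2) − 4 = 0, so Ȟ^1 ≅ 0
Ȟ^2 = (2 − 0) − 2 = 0, so Ȟ^2 ≅ 0


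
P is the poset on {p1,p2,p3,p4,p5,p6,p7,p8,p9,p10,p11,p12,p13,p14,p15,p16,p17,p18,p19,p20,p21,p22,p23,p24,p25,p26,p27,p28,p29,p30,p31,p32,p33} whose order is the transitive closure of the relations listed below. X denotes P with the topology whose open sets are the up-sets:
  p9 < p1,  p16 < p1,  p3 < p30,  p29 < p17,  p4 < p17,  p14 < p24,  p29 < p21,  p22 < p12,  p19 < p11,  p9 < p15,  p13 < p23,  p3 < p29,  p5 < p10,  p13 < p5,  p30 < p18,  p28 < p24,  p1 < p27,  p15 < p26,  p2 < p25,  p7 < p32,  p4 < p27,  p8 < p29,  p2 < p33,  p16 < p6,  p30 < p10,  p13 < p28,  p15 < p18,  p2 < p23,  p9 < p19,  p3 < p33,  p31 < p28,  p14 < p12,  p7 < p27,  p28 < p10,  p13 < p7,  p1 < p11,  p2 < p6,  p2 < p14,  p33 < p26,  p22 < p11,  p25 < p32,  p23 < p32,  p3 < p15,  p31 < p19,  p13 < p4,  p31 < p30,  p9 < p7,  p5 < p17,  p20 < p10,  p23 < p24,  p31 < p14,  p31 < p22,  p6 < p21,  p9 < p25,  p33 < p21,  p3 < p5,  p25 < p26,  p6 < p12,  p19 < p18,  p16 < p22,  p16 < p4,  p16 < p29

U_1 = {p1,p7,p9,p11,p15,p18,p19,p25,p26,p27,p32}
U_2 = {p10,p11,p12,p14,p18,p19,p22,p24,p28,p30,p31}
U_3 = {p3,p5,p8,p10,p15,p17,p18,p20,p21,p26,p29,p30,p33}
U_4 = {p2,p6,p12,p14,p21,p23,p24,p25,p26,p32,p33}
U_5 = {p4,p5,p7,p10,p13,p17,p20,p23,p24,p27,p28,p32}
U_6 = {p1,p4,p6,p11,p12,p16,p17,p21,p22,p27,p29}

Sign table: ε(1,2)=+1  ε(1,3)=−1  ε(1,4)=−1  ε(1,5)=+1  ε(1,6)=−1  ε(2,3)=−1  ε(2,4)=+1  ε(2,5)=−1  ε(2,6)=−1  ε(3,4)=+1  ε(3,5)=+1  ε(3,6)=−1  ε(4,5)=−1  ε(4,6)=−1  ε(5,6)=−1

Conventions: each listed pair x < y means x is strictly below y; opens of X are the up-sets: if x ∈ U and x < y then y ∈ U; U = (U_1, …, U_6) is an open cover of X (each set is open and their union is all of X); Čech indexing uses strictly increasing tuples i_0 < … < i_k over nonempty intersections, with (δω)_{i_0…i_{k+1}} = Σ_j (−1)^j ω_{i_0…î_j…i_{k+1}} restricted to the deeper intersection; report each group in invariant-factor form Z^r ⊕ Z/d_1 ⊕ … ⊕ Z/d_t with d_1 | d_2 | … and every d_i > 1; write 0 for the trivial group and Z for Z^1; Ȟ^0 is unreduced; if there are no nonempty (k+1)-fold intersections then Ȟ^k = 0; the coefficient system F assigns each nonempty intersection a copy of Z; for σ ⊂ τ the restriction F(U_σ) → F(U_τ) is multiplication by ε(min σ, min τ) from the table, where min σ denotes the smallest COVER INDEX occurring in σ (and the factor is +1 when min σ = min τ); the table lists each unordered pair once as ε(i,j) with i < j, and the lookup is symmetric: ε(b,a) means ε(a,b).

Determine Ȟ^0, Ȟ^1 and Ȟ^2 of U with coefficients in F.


cover nerve:
  U12={p11,p18,p19} U13={p15,p18,p26} U14={p25,p26,p32} U15={p7,p27,p32} U16={p1,p11,p27} U23={p10,p18,p30} U24={p12,p14,p24} U25={p10,p24,p28} U26={p11,p12,p22} U34={p21,p26,p33} U35={p5,p10,p17,p20} U36={p17,p21,p29} U45={p23,p24,p32} U46={p6,p12,p21} U56={p4,p17,p27}
  U123={p18} U126={p11} U134={p26} U145={p32} U156={p27} U235={p10} U245={p24} U246={p12} U346={p21} U356={p17}
C dims 6,15,10; δ0: rk 6, SNF 1^5·2; δ1: rk 9, SNF 1^9
Ȟ^0: (6−6)−0=0 ⇒ 0
Ȟ^1: (15−9)−6=0 plus torsion [2] ⇒ Z/2
Ȟ^2: (10−0)−9=1 ⇒ Z

Ȟ^0 ≅ 0, Ȟ^1 ≅ Z/2, Ȟ^2 ≅ Z
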